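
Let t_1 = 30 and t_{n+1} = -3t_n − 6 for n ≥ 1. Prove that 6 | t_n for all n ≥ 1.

Base case: t_1 = 30 = 6·5, so 6 | t_1.
Assume 6 | t_r, so t_r = 6s for some integer s.
Then t_{r+1} = -3t_r − 6 = -3·(6s) − 6 = 6(-3s − 1), so 6 | t_{r+1}.
This completes the inductive step, so 6 | t_n for all n ≥ 1.

6 | t_n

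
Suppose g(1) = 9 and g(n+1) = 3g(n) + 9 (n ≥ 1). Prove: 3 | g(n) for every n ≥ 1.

Base case: g(1) = 9 = 3·3, so 3 | g(1).
Assume 3 | g(r), so g(r) = 3t for some integer t.
Then g(r+1) = 3g(r) + 9 = 3·(3t) + 9 = 3(3t + 3), so 3 | g(r+1).
By induction, 3 | g(n) for all n ≥ 1.

3 | g(n)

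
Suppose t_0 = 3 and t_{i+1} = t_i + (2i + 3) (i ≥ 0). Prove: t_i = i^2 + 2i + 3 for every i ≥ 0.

Base case: t_0 = 3, and 0^2 + 2·0 + 3 = 3.
Assume t_r = r^2 + 2r + 3.
Then t_{r+1} = t_r + (2r + 3) = (r^2 + 2r + 3) + (2r + 3) = r^2 + 4r + 6,
and (r+1)^2 + 2·(r+1) + 3 = r^2 + 4r + 6.
By induction, t_i = i^2 + 2i + 3 for all i ≥ 0.

t_i = i^2 + 2i + 3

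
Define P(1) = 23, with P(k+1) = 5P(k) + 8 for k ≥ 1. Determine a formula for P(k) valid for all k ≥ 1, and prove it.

Claim: P(k) = 5^{k+1} − 2.

Base case: P(1) = 23, and 5^{1+1} − 2 = 25 − 2 = 23.
Assume P(r) = 5^{r+1} − 2 for some r ≥ 1.
Then P(r+1) = 5P(r) + 8 = 5·(5^{r+1} − 2) + 8 = 5^{r+2} − 10 + 8 = 5^{r+2} − 2.
Hence P(k) = 5^{k+1} − 2 for every k ≥ 1, by induction.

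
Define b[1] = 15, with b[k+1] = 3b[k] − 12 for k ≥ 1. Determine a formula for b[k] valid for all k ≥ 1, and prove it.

Claim: b[k] = 3^{k+1} + 6.

Base case: b[1] = 15, and 3^{1+1} + 6 = 9 + 6 = 15.
Assume b[r] = 3^{r+1} + 6 for some r ≥ 1.
Then b[r+1] = 3b[r] − 12 = 3·(3^{r+1} + 6) − 12 = 3^{r+2} + 18 − 12 = 3^{r+2} + 6.
So the formula holds for r+1, and by induction b[k] = 3^{k+1} + 6 for all k ≥ 1.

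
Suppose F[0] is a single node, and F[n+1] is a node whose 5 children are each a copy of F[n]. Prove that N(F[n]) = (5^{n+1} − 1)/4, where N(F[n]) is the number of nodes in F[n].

Base case: N(F[0]) = 1, and (5^{0+1} − 1)/4 = 1.
Assume N(F[j]) = (5^{j+1} − 1)/4.
Then N(F[j+1]) = 1 + 5N(F[j]) = 1 + 5·(5^{j+1} − 1)/4 = 1 + (5^{j+2} − 5)/4 = (4 + 5^{j+2} − 5)/4 = (5^{j+2} − 1)/4.
This completes the inductive step, so N(F[n]) = (5^{n+1} − 1)/4 for all n ≥ 0.

N(F[n]) = (5^{n+1} − 1)/4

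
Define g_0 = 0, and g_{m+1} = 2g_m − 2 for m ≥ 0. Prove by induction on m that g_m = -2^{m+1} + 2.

Base case: g_0 = 0, and -2^{0+1} + 2 = -2 + 2 = 0.
Assume g_r = -2^{r+1} + 2 for some r ≥ 0.
Then g_{r+1} = 2g_r − 2 = 2·(-2^{r+1} + 2) − 2 = -2^{r+2} + 4 − 2 = -2^{r+2} + 2.
So the formula holds for r+1, and by induction g_m = -2^{m+1} + 2 for all m ≥ 0.

g_m = -2^{m+1} + 2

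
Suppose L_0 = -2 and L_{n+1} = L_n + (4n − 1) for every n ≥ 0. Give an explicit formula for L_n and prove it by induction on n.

Claim: L_n = 2n^2 − 3n − 2.

Base case: L_0 = -2, and 2·0^2 − 3·0 − 2 = -2.
Assume L_k = 2k^2 − 3k − 2.
Then L_{k+1} = L_k + (4k − 1) = (2k^2 − 3k − 2) + (4k − 1) = 2k^2 + k − 3,
and 2·(k+1)^2 − 3·(k+1) − 2 = 2k^2 + k − 3.
This completes the inductive step, so L_n = 2n^2 − 3n − 2 for all n ≥ 0.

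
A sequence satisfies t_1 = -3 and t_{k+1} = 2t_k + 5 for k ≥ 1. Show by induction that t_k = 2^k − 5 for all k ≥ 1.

Base case: t_1 = -3, and 2^1 − 5 = 2 − 5 = -3.
Assume t_r = 2^r − 5 for some r ≥ 1.
Then t_{r+1} = 2t_r + 5 = 2·(2^r − 5) + 5 = 2^{r+1} − 10 + 5 = 2^{r+1} − 5.
Hence t_k = 2^k − 5 for every k ≥ 1, by induction.

t_k = 2^k − 5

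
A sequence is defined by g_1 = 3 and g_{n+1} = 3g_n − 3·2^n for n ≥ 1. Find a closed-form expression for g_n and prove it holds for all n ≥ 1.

Claim: g_n = -3^n + 3·2^n.

Base case: g_1 = 3, and -3^1 + 3·2^1 = -3 + 6 = 3.
Assume g_j = -3^j + 3·2^j for some j ≥ 1.
Then g_{j+1} = 3g_j − 3·2^j = 3·(-3^j + 3·2^j) − 3·2^j = -3^{j+1} + 9·2^j − 3·2^j = -3^{j+1} + 6·2^j = -3^{j+1} + 3·2^{j+1}.
By induction, g_n = -3^n + 3·2^n for all n ≥ 1.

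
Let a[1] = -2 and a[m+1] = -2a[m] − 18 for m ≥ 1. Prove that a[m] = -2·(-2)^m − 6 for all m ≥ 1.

Base case: a[1] = -2, and -2·(-2)^1 − 6 = 4 − 6 = -2.
Assume a[j] = -2·(-2)^j − 6 for some j ≥ 1.
Then a[j+1] = -2a[j] − 18 = -2·(-2·(-2)^j − 6) − 18 = 4·(-2)^j + 12 − 18 = -2·(-2)^{j+1} − 6.
So the formula holds for j+1, and by induction a[m] = -2·(-2)^m − 6 for all m ≥ 1.

a[m] = -2·(-2)^m − 6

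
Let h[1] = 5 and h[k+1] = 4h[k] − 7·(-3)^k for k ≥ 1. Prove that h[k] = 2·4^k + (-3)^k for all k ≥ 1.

Base case: h[1] = 5, and 2·4^1 + (-3)^1 = 8 − 3 = 5.
Assume h[m] = 2·4^m + (-3)^m for some m ≥ 1.
Then h[m+1] = 4h[m] − 7·(-3)^m = 4·(2·4^m + (-3)^m) − 7·(-3)^m = 2·4^{m+1} + 4·(-3)^m − 7·(-3)^m = 2·4^{m+1} − 3·(-3)^m = 2·4^{m+1} + (-3)^{m+1}.
Hence h[k] = 2·4^k + (-3)^k for every k ≥ 1, by induction.

h[k] = 2·4^k + (-3)^k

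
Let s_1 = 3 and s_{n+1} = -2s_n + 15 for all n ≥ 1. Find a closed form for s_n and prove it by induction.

Claim: s_n = (-2)^n + 5.

Base case: s_1 = 3, and (-2)^1 + 5 = -2 + 5 = 3.
Assume s_k = (-2)^k + 5 for some k ≥ 1.
Then s_{k+1} = -2s_k + 15 = -2·((-2)^k + 5) + 15 = -2·(-2)^k − 10 + 15 = (-2)^{k+1} + 5.
Hence s_n = (-2)^n + 5 for every n ≥ 1, by induction.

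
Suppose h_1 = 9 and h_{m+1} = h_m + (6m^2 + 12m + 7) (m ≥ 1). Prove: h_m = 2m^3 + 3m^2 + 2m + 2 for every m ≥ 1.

Base case: h_1 = 9, and 2·1^3 + 3·1^2 + 2·1 + 2 = 9.
Assume h_j = 2j^3 + 3j^2 + 2j + 2.
Then h_{j+1} = h_j + (6j^2 + 12j + 7) = (2j^3 + 3j^2 + 2j + 2) + (6j^2 + 12j + 7) = 2j^3 + 9j^2 + 14j + 9,
and 2·(j+1)^3 + 3·(j+1)^2 + 2·(j+1) + 2 = 2j^3 + 9j^2 + 14j + 9.
By induction, h_m = 2m^3 + 3m^2 + 2m + 2 for all m ≥ 1.

h_m = 2m^3 + 3m^2 + 2m + 2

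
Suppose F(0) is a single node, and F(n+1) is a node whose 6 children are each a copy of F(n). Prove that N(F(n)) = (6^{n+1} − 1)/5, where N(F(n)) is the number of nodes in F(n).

Base case: N(F(0)) = 1, and (6^{0+1} − 1)/5 = 1.
Assume N(F(m)) = (6^{m+1} − 1)/5.
Then N(F(m+1)) = 1 + 6N(F(m)) = 1 + 6·(6^{m+1} − 1)/5 = 1 + (6^{m+2} − 6)/5 = (5 + 6^{m+2} − 6)/5 = (6^{m+2} − 1)/5.
By induction, N(F(n)) = (6^{n+1} − 1)/5 for all n ≥ 0.

N(F(n)) = (6^{n+1} − 1)/5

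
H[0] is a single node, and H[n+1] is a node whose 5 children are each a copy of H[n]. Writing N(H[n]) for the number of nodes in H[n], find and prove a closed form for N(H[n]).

Claim: N(H[n]) = (5^{n+1} − 1)/4.

Base case: N(H[0]) = 1, and (5^{0+1} − 1)/4 = 1.
Assume N(H[k]) = (5^{k+1} − 1)/4.
Then N(H[k+1]) = 1 + 5N(H[k]) = 1 + 5·(5^{k+1} − 1)/4 = 1 + (5^{k+2} − 5)/4 = (4 + 5^{k+2} − 5)/4 = (5^{k+2} − 1)/4.
So the formula holds for k+1, and by induction N(H[n]) = (5^{n+1} − 1)/4 for all n ≥ 0.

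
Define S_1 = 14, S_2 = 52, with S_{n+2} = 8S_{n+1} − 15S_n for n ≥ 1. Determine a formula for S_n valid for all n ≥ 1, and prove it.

Claim: S_n = 3·3^n + 5^n.

Base cases: S_1 = 14 and 3·3^1 + 5^1 = 14; S_2 = 52 and 3·3^2 + 5^2 = 52.
Assume S_j = 3·3^j + 5^j for all 1 ≤ j ≤ r, where r ≥ 2.
Then S_{r+1} = 8S_r − 15S_{r−1} = 8·(3·3^r + 5^r) − 15·(3·3^{r−1} + 5^{r−1}) = 3·(8·3 − 15)3^{r−1} + (8·5 − 15)5^{r−1} = 27·3^{r−1} + 25·5^{r−1} = 3·3^{r+1} + 5^{r+1}.
This completes the inductive step, so S_n = 3·3^n + 5^n for all n ≥ 1.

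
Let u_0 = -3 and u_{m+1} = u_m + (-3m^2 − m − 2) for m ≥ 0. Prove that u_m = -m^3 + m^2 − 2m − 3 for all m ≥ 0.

Base case: u_0 = -3, and -0^3 + 0^2 − 2·0 − 3 = -3.
Assume u_k = -k^3 + k^2 − 2k − 3.
Then u_{k+1} = u_k + (-3k^2 − k − 2) = (-k^3 + k^2 − 2k − 3) + (-3k^2 − k − 2) = -k^3 − 2k^2 − 3k − 5,
and -(k+1)^3 + (k+1)^2 − 2·(k+1) − 3 = -k^3 − 2k^2 − 3k − 5.
This completes the inductive step, so u_m = -m^3 + m^2 − 2m − 3 for all m ≥ 0.

u_m = -m^3 + m^2 − 2m − 3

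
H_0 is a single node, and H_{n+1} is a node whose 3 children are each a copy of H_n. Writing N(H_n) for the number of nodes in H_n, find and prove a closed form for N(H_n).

Claim: N(H_n) = (3^{n+1} − 1)/2.

Base case: N(H_0) = 1, and (3^{0+1} − 1)/2 = 1.
Assume N(H_r) = (3^{r+1} − 1)/2.
Then N(H_{r+1}) = 1 + 3N(H_r) = 1 + 3·(3^{r+1} − 1)/2 = 1 + (3^{r+2} − 3)/2 = (2 + 3^{r+2} − 3)/2 = (3^{r+2} − 1)/2.
Hence N(H_n) = (3^{n+1} − 1)/2 for every n ≥ 0, by induction.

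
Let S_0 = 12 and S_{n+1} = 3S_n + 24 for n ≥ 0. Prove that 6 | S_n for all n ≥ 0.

Base case: S_0 = 12 = 6·2, so 6 | S_0.
Assume 6 | S_r, so S_r = 6t for some integer t.
Then S_{r+1} = 3S_r + 24 = 3·(6t) + 24 = 6(3t + 4), so 6 | S_{r+1}.
This completes the inductive step, so 6 | S_n for all n ≥ 0.

6 | S_n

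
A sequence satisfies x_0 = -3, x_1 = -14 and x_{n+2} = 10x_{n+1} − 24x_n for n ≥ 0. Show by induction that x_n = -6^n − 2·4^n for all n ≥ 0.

Base cases: x_0 = -3 and -6^0 − 2·4^0 = -3; x_1 = -14 and -6^1 − 2·4^1 = -14.
Assume x_j = -6^j − 2·4^j for all 0 ≤ j ≤ r, where r ≥ 1.
Then x_{r+1} = 10x_r − 24x_{r−1} = 10·(-6^r − 2·4^r) − 24·(-6^{r−1} − 2·4^{r−1}) = -(10·6 − 24)6^{r−1} − 2·(10·4 − 24)4^{r−1} = -36·6^{r−1} − 32·4^{r−1} = -6^{r+1} − 2·4^{r+1}.
By strong induction, x_n = -6^n − 2·4^n for all n ≥ 0.

x_n = -6^n − 2·4^n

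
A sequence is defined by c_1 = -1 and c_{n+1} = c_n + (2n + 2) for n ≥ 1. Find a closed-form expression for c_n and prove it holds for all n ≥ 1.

Claim: c_n = n^2 + n − 3.

Base case: c_1 = -1, and 1^2 + 1 − 3 = -1.
Assume c_r = r^2 + r − 3.
Then c_{r+1} = c_r + (2r + 2) = (r^2 + r − 3) + (2r + 2) = r^2 + 3r − 1,
and (r+1)^2 + (r+1) − 3 = r^2 + 3r − 1.
By induction, c_n = n^2 + n − 3 for all n ≥ 1.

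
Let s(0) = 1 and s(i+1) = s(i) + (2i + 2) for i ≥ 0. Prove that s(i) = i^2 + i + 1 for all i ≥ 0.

Base case: s(0) = 1, and 0^2 + 0 + 1 = 1.
Assume s(j) = j^2 + j + 1.
Then s(j+1) = s(j) + (2j + 2) = (j^2 + j + 1) + (2j + 2) = j^2 + 3j + 3,
and (j+1)^2 + (j+1) + 1 = j^2 + 3j + 3.
Hence s(i) = i^2 + i + 1 for every i ≥ 0, by induction.

s(i) = i^2 + i + 1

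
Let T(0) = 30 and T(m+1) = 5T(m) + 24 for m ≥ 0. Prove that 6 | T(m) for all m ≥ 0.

Base case: T(0) = 30 = 6·5, so 6 | T(0).
Assume 6 | T(j), so T(j) = 6t for some integer t.
Then T(j+1) = 5T(j) + 24 = 5·(6t) + 24 = 6(5t + 4), so 6 | T(j+1).
Hence 6 | T(m) for every m ≥ 0, by induction.

6 | T(m)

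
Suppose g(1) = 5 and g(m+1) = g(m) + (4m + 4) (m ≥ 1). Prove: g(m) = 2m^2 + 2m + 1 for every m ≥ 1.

Base case: g(1) = 5, and 2·1^2 + 2·1 + 1 = 5.
Assume g(k) = 2k^2 + 2k + 1.
Then g(k+1) = g(k) + (4k + 4) = (2k^2 + 2k + 1) + (4k + 4) = 2k^2 + 6k + 5,
and 2·(k+1)^2 + 2·(k+1) + 1 = 2k^2 + 6k + 5.
This completes the inductive step, so g(m) = 2m^2 + 2m + 1 for all m ≥ 1.

g(m) = 2m^2 + 2m + 1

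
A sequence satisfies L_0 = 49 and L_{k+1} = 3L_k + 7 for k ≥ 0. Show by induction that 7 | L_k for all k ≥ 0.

Base case: L_0 = 49 = 7·7, so 7 | L_0.
Assume 7 | L_j, so L_j = 7t for some integer t.
Then L_{j+1} = 3L_j + 7 = 3·(7t) + 7 = 7(3t + 1), so 7 | L_{j+1}.
This completes the inductive step, so 7 | L_k for all k ≥ 0.

7 | L_k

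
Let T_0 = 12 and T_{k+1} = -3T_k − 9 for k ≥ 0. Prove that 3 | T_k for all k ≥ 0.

Base case: T_0 = 12 = 3·4, so 3 | T_0.
Assume 3 | T_r, so T_r = 3t for some integer t.
Then T_{r+1} = -3T_r − 9 = -3·(3t) − 9 = 3(-3t − 3), so 3 | T_{r+1}.
So the property holds for r+1, and by induction 3 | T_k for all k ≥ 0.

3 | T_k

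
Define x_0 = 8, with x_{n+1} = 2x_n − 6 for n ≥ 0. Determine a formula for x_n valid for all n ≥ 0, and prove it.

Claim: x_n = 2^{n+1} + 6.

Base case: x_0 = 8, and 2^{0+1} + 6 = 2 + 6 = 8.
Assume x_m = 2^{m+1} + 6 for some m ≥ 0.
Then x_{m+1} = 2x_m − 6 = 2·(2^{m+1} + 6) − 6 = 2^{m+2} + 12 − 6 = 2^{m+2} + 6.
So the formula holds for m+1, and by induction x_n = 2^{n+1} + 6 for all n ≥ 0.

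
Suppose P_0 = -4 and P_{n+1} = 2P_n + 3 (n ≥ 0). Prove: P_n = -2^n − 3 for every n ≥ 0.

Base case: P_0 = -4, and -2^0 − 3 = -1 − 3 = -4.
Assume P_j = -2^j − 3 for some j ≥ 0.
Then P_{j+1} = 2P_j + 3 = 2·(-2^j − 3) + 3 = -2^{j+1} − 6 + 3 = -2^{j+1} − 3.
So the formula holds for j+1, and by induction P_n = -2^n − 3 for all n ≥ 0.

P_n = -2^n − 3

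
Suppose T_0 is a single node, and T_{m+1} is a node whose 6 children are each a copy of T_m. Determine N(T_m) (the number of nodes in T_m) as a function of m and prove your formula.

Claim: N(T_m) = (6^{m+1} − 1)/5.

Base case: N(T_0) = 1, and (6^{0+1} − 1)/5 = 1.
Assume N(T_j) = (6^{j+1} − 1)/5.
Then N(T_{j+1}) = 1 + 6N(T_j) = 1 + 6·(6^{j+1} − 1)/5 = 1 + (6^{j+2} − 6)/5 = (5 + 6^{j+2} − 6)/5 = (6^{j+2} − 1)/5.
This completes the inductive step, so N(T_m) = (6^{m+1} − 1)/5 for all m ≥ 0.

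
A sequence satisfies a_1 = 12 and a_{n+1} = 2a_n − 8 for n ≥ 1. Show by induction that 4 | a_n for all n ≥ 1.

Base case: a_1 = 12 = 4·3, so 4 | a_1.
Assume 4 | a_m, so a_m = 4t for some integer t.
Then a_{m+1} = 2a_m − 8 = 2·(4t) − 8 = 4(2t − 2), so 4 | a_{m+1}.
This completes the inductive step, so 4 | a_n for all n ≥ 1.

4 | a_n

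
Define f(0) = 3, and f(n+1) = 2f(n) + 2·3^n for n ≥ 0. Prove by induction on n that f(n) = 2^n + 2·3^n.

Base case: f(0) = 3, and 2^0 + 2·3^0 = 1 + 2 = 3.
Assume f(m) = 2^m + 2·3^m for some m ≥ 0.
Then f(m+1) = 2f(m) + 2·3^m = 2·(2^m + 2·3^m) + 2·3^m = 2^{m+1} + 4·3^m + 2·3^m = 2^{m+1} + 6·3^m = 2^{m+1} + 2·3^{m+1}.
This completes the inductive step, so f(n) = 2^n + 2·3^n for all n ≥ 0.

f(n) = 2^n + 2·3^n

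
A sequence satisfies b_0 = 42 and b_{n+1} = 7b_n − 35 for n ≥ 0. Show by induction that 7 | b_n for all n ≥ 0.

Base case: b_0 = 42 = 7·6, so 7 | b_0.
Assume 7 | b_r, so b_r = 7t for some integer t.
Then b_{r+1} = 7b_r − 35 = 7·(7t) − 35 = 7(7t − 5), so 7 | b_{r+1}.
So the property holds for r+1, and by induction 7 | b_n for all n ≥ 0.

7 | b_n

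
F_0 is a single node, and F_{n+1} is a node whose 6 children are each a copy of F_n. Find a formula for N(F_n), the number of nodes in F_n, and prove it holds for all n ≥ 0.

Claim: N(F_n) = (6^{n+1} − 1)/5.

Base case: N(F_0) = 1, and (6^{0+1} − 1)/5 = 1.
Assume N(F_r) = (6^{r+1} − 1)/5.
Then N(F_{r+1}) = 1 + 6N(F_r) = 1 + 6·(6^{r+1} − 1)/5 = 1 + (6^{r+2} − 6)/5 = (5 + 6^{r+2} − 6)/5 = (6^{r+2} − 1)/5.
Hence N(F_n) = (6^{n+1} − 1)/5 for every n ≥ 0, by induction.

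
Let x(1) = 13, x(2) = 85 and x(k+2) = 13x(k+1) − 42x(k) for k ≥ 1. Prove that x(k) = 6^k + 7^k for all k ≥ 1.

Base cases: x(1) = 13 and 6^1 + 7^1 = 13; x(2) = 85 and 6^2 + 7^2 = 85.
Assume x(j) = 6^j + 7^j for all 1 ≤ j ≤ m, where m ≥ 2.
Then x(m+1) = 13x(m) − 42x(m−1) = 13·(6^m + 7^m) − 42·(6^{m−1} + 7^{m−1}) = (13·6 − 42)6^{m−1} + (13·7 − 42)7^{m−1} = 36·6^{m−1} + 49·7^{m−1} = 6^{m+1} + 7^{m+1}.
So the formula holds for m+1, and by strong induction x(k) = 6^k + 7^k for all k ≥ 1.

x(k) = 6^k + 7^k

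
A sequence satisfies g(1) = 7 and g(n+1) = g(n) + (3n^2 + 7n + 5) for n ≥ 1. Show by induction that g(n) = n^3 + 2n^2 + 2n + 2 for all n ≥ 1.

Base case: g(1) = 7, and 1^3 + 2·1^2 + 2·1 + 2 = 7.
Assume g(k) = k^3 + 2k^2 + 2k + 2.
Then g(k+1) = g(k) + (3k^2 + 7k + 5) = (k^3 + 2k^2 + 2k + 2) + (3k^2 + 7k + 5) = k^3 + 5k^2 + 9k + 7,
and (k+1)^3 + 2·(k+1)^2 + 2·(k+1) + 2 = k^3 + 5k^2 + 9k + 7.
This completes the inductive step, so g(n) = n^3 + 2n^2 + 2n + 2 for all n ≥ 1.

g(n) = n^3 + 2n^2 + 2n + 2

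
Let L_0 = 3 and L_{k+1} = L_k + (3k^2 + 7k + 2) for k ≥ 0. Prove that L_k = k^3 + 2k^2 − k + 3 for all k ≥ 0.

Base case: L_0 = 3, and 0^3 + 2·0^2 − 0 + 3 = 3.
Assume L_j = j^3 + 2j^2 − j + 3.
Then L_{j+1} = L_j + (3j^2 + 7j + 2) = (j^3 + 2j^2 − j + 3) + (3j^2 + 7j + 2) = j^3 + 5j^2 + 6j + 5,
and (j+1)^3 + 2·(j+1)^2 − (j+1) + 3 = j^3 + 5j^2 + 6j + 5.
By induction, L_k = k^3 + 2k^2 − k + 3 for all k ≥ 0.

L_k = k^3 + 2k^2 − k + 3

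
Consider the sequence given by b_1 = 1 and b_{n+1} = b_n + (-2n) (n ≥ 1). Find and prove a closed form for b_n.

Claim: b_n = -n^2 + n + 1.

Base case: b_1 = 1, and -1^2 + 1 + 1 = 1.
Assume b_j = -j^2 + j + 1.
Then b_{j+1} = b_j + (-2j) = (-j^2 + j + 1) + (-2j) = -j^2 − j + 1,
and -(j+1)^2 + (j+1) + 1 = -j^2 − j + 1.
By induction, b_n = -n^2 + n + 1 for all n ≥ 1.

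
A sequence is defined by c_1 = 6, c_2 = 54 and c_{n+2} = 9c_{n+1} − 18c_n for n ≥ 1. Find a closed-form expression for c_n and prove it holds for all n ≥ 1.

Claim: c_n = 2·6^n − 2·3^n.

Base cases: c_1 = 6 and 2·6^1 − 2·3^1 = 6; c_2 = 54 and 2·6^2 − 2·3^2 = 54.
Assume c_j = 2·6^j − 2·3^j for all 1 ≤ j ≤ m, where m ≥ 2.
Then c_{m+1} = 9c_m − 18c_{m−1} = 9·(2·6^m − 2·3^m) − 18·(2·6^{m−1} − 2·3^{m−1}) = 2·(9·6 − 18)6^{m−1} − 2·(9·3 − 18)3^{m−1} = 72·6^{m−1} − 18·3^{m−1} = 2·6^{m+1} − 2·3^{m+1}.
This completes the inductive step, so c_n = 2·6^n − 2·3^n for all n ≥ 1.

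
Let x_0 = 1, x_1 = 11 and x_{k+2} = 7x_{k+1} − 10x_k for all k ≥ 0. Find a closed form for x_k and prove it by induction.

Claim: x_k = 3·5^k − 2·2^k.

Base cases: x_0 = 1 and 3·5^0 − 2·2^0 = 1; x_1 = 11 and 3·5^1 − 2·2^1 = 11.
Assume x_j = 3·5^j − 2·2^j for all 0 ≤ j ≤ r, where r ≥ 1.
Then x_{r+1} = 7x_r − 10x_{r−1} = 7·(3·5^r − 2·2^r) − 10·(3·5^{r−1} − 2·2^{r−1}) = 3·(7·5 − 10)5^{r−1} − 2·(7·2 − 10)2^{r−1} = 75·5^{r−1} − 8·2^{r−1} = 3·5^{r+1} − 2·2^{r+1}.
Hence x_k = 3·5^k − 2·2^k for every k ≥ 0, by strong induction.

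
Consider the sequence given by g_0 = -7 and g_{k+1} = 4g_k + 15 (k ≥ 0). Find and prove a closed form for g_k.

Claim: g_k = -2·4^k − 5.

Base case: g_0 = -7, and -2·4^0 − 5 = -2 − 5 = -7.
Assume g_r = -2·4^r − 5 for some r ≥ 0.
Then g_{r+1} = 4g_r + 15 = 4·(-2·4^r − 5) + 15 = -8·4^r − 20 + 15 = -2·4^{r+1} − 5.
Hence g_k = -2·4^k − 5 for every k ≥ 0, by induction.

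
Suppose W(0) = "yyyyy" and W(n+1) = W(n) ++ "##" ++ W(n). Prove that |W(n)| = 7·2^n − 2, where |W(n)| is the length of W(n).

Base case: |W(0)| = 5, and 7·2^0 − 2 = 5.
Assume |W(m)| = 7·2^m − 2.
Then |W(m+1)| = |W(m)| + 2 + |W(m)| = 2|W(m)| + 2 = 2(7·2^m − 2) + 2 = 7·2^{m+1} − 4 + 2 = 7·2^{m+1} − 2.
Hence |W(n)| = 7·2^n − 2 for every n ≥ 0, by induction.

|W(n)| = 7·2^n − 2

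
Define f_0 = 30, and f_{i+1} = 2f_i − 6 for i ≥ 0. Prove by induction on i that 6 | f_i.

Base case: f_0 = 30 = 6·5, so 6 | f_0.
Assume 6 | f_m, so f_m = 6t for some integer t.
Then f_{m+1} = 2f_m − 6 = 2·(6t) − 6 = 6(2t − 1), so 6 | f_{m+1}.
Hence 6 | f_i for every i ≥ 0, by induction.

6 | f_i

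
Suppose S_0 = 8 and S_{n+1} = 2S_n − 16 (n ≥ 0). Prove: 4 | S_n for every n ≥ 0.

Base case: S_0 = 8 = 4·2, so 4 | S_0.
Assume 4 | S_r, so S_r = 4t for some integer t.
Then S_{r+1} = 2S_r − 16 = 2·(4t) − 16 = 4(2t − 4), so 4 | S_{r+1}.
Hence 4 | S_n for every n ≥ 0, by induction.

4 | S_n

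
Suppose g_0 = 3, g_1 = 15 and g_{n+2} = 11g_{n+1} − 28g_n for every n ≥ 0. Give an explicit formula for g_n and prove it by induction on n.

Claim: g_n = 7^n + 2·4^n.

Base cases: g_0 = 3 and 7^0 + 2·4^0 = 3; g_1 = 15 and 7^1 + 2·4^1 = 15.
Assume g_j = 7^j + 2·4^j for all 0 ≤ j ≤ r, where r ≥ 1.
Then g_{r+1} = 11g_r − 28g_{r−1} = 11·(7^r + 2·4^r) − 28·(7^{r−1} + 2·4^{r−1}) = (11·7 − 28)7^{r−1} + 2·(11·4 − 28)4^{r−1} = 49·7^{r−1} + 32·4^{r−1} = 7^{r+1} + 2·4^{r+1}.
Hence g_n = 7^n + 2·4^n for every n ≥ 0, by strong induction.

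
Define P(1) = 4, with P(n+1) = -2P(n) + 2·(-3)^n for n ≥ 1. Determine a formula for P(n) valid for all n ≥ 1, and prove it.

Claim: P(n) = (-2)^n − 2·(-3)^n.

Base case: P(1) = 4, and (-2)^1 − 2·(-3)^1 = -2 + 6 = 4.
Assume P(k) = (-2)^k − 2·(-3)^k for some k ≥ 1.
Then P(k+1) = -2P(k) + 2·(-3)^k = -2·((-2)^k − 2·(-3)^k) + 2·(-3)^k = (-2)^{k+1} + 4·(-3)^k + 2·(-3)^k = (-2)^{k+1} + 6·(-3)^k = (-2)^{k+1} − 2·(-3)^{k+1}.
By induction, P(n) = (-2)^n − 2·(-3)^n for all n ≥ 1.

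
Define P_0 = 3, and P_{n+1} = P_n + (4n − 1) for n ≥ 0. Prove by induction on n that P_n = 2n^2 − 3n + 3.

Base case: P_0 = 3, and 2·0^2 − 3·0 + 3 = 3.
Assume P_r = 2r^2 − 3r + 3.
Then P_{r+1} = P_r + (4r − 1) = (2r^2 − 3r + 3) + (4r − 1) = 2r^2 + r + 2,
and 2·(r+1)^2 − 3·(r+1) + 3 = 2r^2 + r + 2.
Hence P_n = 2n^2 − 3n + 3 for every n ≥ 0, by induction.

P_n = 2n^2 − 3n + 3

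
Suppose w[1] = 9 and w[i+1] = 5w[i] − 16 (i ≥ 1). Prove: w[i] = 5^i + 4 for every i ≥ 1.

Base case: w[1] = 9, and 5^1 + 4 = 5 + 4 = 9.
Assume w[m] = 5^m + 4 for some m ≥ 1.
Then w[m+1] = 5w[m] − 16 = 5·(5^m + 4) − 16 = 5^{m+1} + 20 − 16 = 5^{m+1} + 4.
This completes the inductive step, so w[i] = 5^i + 4 for all i ≥ 1.

w[i] = 5^i + 4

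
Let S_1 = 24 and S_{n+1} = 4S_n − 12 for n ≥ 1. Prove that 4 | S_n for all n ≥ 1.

Base case: S_1 = 24 = 4·6, so 4 | S_1.
Assume 4 | S_r, so S_r = 4t for some integer t.
Then S_{r+1} = 4S_r − 12 = 4·(4t) − 12 = 4(4t − 3), so 4 | S_{r+1}.
Hence 4 | S_n for every n ≥ 1, by induction.

4 | S_n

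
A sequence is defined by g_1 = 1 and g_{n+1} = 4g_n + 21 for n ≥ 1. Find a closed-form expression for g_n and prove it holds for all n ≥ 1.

Claim: g_n = 2·4^n − 7.

Base case: g_1 = 1, and 2·4^1 − 7 = 8 − 7 = 1.
Assume g_j = 2·4^j − 7 for some j ≥ 1.
Then g_{j+1} = 4g_j + 21 = 4·(2·4^j − 7) + 21 = 8·4^j − 28 + 21 = 2·4^{j+1} − 7.
By induction, g_n = 2·4^n − 7 for all n ≥ 1.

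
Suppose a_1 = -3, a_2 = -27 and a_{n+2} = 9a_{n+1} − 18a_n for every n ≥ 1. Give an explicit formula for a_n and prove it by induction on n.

Claim: a_n = -6^n + 3^n.

Base cases: a_1 = -3 and -6^1 + 3^1 = -3; a_2 = -27 and -6^2 + 3^2 = -27.
Assume a_i = -6^i + 3^i for all 1 ≤ i ≤ j, where j ≥ 2.
Then a_{j+1} = 9a_j − 18a_{j−1} = 9·(-6^j + 3^j) − 18·(-6^{j−1} + 3^{j−1}) = -(9·6 − 18)6^{j−1} + (9·3 − 18)3^{j−1} = -36·6^{j−1} + 9·3^{j−1} = -6^{j+1} + 3^{j+1}.
This completes the inductive step, so a_n = -6^n + 3^n for all n ≥ 1.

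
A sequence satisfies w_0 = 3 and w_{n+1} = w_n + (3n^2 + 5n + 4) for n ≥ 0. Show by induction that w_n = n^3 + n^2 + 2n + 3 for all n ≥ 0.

Base case: w_0 = 3, and 0^3 + 0^2 + 2·0 + 3 = 3.
Assume w_m = m^3 + m^2 + 2m + 3.
Then w_{m+1} = w_m + (3m^2 + 5m + 4) = (m^3 + m^2 + 2m + 3) + (3m^2 + 5m + 4) = m^3 + 4m^2 + 7m + 7,
and (m+1)^3 + (m+1)^2 + 2·(m+1) + 3 = m^3 + 4m^2 + 7m + 7.
By induction, w_n = n^3 + n^2 + 2n + 3 for all n ≥ 0.

w_n = n^3 + n^2 + 2n + 3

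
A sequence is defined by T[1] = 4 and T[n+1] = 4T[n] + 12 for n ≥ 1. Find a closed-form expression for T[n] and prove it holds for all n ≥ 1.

Claim: T[n] = 2·4^n − 4.

Base case: T[1] = 4, and 2·4^1 − 4 = 8 − 4 = 4.
Assume T[j] = 2·4^j − 4 for some j ≥ 1.
Then T[j+1] = 4T[j] + 12 = 4·(2·4^j − 4) + 12 = 8·4^j − 16 + 12 = 2·4^{j+1} − 4.
So the formula holds for j+1, and by induction T[n] = 2·4^n − 4 for all n ≥ 1.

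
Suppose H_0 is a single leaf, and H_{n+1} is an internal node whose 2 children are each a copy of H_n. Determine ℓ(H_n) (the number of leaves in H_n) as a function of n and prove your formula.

Claim: ℓ(H_n) = 2^n.

Base case: ℓ(H_0) = 1, and 2^0 = 1.
Assume ℓ(H_m) = 2^m.
Then ℓ(H_{m+1}) = 2·ℓ(H_m) = 2·2^m = 2^{m+1}.
By induction, ℓ(H_n) = 2^n for all n ≥ 0.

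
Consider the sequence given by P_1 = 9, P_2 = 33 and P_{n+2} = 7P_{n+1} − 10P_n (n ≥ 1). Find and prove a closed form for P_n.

Claim: P_n = 2·2^n + 5^n.

Base cases: P_1 = 9 and 2·2^1 + 5^1 = 9; P_2 = 33 and 2·2^2 + 5^2 = 33.
Assume P_j = 2·2^j + 5^j for all 1 ≤ j ≤ k, where k ≥ 2.
Then P_{k+1} = 7P_k − 10P_{k−1} = 7·(2·2^k + 5^k) − 10·(2·2^{k−1} + 5^{k−1}) = 2·(7·2 − 10)2^{k−1} + (7·5 − 10)5^{k−1} = 8·2^{k−1} + 25·5^{k−1} = 2·2^{k+1} + 5^{k+1}.
So the formula holds for k+1, and by strong induction P_n = 2·2^n + 5^n for all n ≥ 1.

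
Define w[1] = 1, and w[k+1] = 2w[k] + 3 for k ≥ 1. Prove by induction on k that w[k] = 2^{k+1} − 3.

Base case: w[1] = 1, and 2^{1+1} − 3 = 4 − 3 = 1.
Assume w[r] = 2^{r+1} − 3 for some r ≥ 1.
Then w[r+1] = 2w[r] + 3 = 2·(2^{r+1} − 3) + 3 = 2^{r+2} − 6 + 3 = 2^{r+2} − 3.
Hence w[k] = 2^{k+1} − 3 for every k ≥ 1, by induction.

w[k] = 2^{k+1} − 3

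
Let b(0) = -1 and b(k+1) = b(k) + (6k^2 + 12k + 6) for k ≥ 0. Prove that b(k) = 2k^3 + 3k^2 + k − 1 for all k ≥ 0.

Base case: b(0) = -1, and 2·0^3 + 3·0^2 + 0 − 1 = -1.
Assume b(m) = 2m^3 + 3m^2 + m − 1.
Then b(m+1) = b(m) + (6m^2 + 12m + 6) = (2m^3 + 3m^2 + m − 1) + (6m^2 + 12m + 6) = 2m^3 + 9m^2 + 13m + 5,
and 2·(m+1)^3 + 3·(m+1)^2 + (m+1) − 1 = 2m^3 + 9m^2 + 13m + 5.
Hence b(k) = 2k^3 + 3k^2 + k − 1 for every k ≥ 0, by induction.

b(k) = 2k^3 + 3k^2 + k − 1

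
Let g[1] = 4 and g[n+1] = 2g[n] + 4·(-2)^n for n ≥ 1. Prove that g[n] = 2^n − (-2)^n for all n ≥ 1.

Base case: g[1] = 4, and 2^1 − (-2)^1 = 2 + 2 = 4.
Assume g[k] = 2^k − (-2)^k for some k ≥ 1.
Then g[k+1] = 2g[k] + 4·(-2)^k = 2·(2^k − (-2)^k) + 4·(-2)^k = 2^{k+1} − 2·(-2)^k + 4·(-2)^k = 2^{k+1} + 2·(-2)^k = 2^{k+1} − (-2)^{k+1}.
So the formula holds for k+1, and by induction g[n] = 2^n − (-2)^n for all n ≥ 1.

g[n] = 2^n − (-2)^n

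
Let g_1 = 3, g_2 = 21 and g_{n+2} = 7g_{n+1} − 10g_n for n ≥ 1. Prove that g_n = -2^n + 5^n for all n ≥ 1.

Base cases: g_1 = 3 and -2^1 + 5^1 = 3; g_2 = 21 and -2^2 + 5^2 = 21.
Assume g_j = -2^j + 5^j for all 1 ≤ j ≤ r, where r ≥ 2.
Then g_{r+1} = 7g_r − 10g_{r−1} = 7·(-2^r + 5^r) − 10·(-2^{r−1} + 5^{r−1}) = -(7·2 − 10)2^{r−1} + (7·5 − 10)5^{r−1} = -4·2^{r−1} + 25·5^{r−1} = -2^{r+1} + 5^{r+1}.
This completes the inductive step, so g_n = -2^n + 5^n for all n ≥ 1.

g_n = -2^n + 5^n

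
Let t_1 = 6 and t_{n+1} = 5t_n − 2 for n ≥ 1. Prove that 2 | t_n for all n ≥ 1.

Base case: t_1 = 6 = 2·3, so 2 | t_1.
Assume 2 | t_r, so t_r = 2s for some integer s.
Then t_{r+1} = 5t_r − 2 = 5·(2s) − 2 = 2(5s − 1), so 2 | t_{r+1}.
This completes the inductive step, so 2 | t_n for all n ≥ 1.

2 | t_n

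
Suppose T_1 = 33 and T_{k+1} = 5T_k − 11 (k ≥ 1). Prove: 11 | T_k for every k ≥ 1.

Base case: T_1 = 33 = 11·3, so 11 | T_1.
Assume 11 | T_m, so T_m = 11t for some integer t.
Then T_{m+1} = 5T_m − 11 = 5·(11t) − 11 = 11(5t − 1), so 11 | T_{m+1}.
Hence 11 | T_k for every k ≥ 1, by induction.

11 | T_k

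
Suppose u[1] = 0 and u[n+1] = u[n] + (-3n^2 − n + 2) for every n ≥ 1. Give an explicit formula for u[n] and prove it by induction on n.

Claim: u[n] = -n^3 + n^2 + 2n − 2.

Base case: u[1] = 0, and -1^3 + 1^2 + 2·1 − 2 = 0.
Assume u[j] = -j^3 + j^2 + 2j − 2.
Then u[j+1] = u[j] + (-3j^2 − j + 2) = (-j^3 + j^2 + 2j − 2) + (-3j^2 − j + 2) = -j^3 − 2j^2 + j,
and -(j+1)^3 + (j+1)^2 + 2·(j+1) − 2 = -j^3 − 2j^2 + j.
By induction, u[n] = -n^3 + n^2 + 2n − 2 for all n ≥ 1.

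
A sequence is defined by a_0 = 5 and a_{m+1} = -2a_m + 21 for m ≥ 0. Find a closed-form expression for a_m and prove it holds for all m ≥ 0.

Claim: a_m = -2·(-2)^m + 7.

Base case: a_0 = 5, and -2·(-2)^0 + 7 = -2 + 7 = 5.
Assume a_r = -2·(-2)^r + 7 for some r ≥ 0.
Then a_{r+1} = -2a_r + 21 = -2·(-2·(-2)^r + 7) + 21 = 4·(-2)^r − 14 + 21 = -2·(-2)^{r+1} + 7.
So the formula holds for r+1, and by induction a_m = -2·(-2)^m + 7 for all m ≥ 0.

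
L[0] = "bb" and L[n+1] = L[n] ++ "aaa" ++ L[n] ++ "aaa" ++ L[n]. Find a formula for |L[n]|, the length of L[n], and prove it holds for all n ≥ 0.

Claim: |L[n]| = 5·3^n − 3.

Base case: |L[0]| = 2, and 5·3^0 − 3 = 2.
Assume |L[j]| = 5·3^j − 3.
Then |L[j+1]| = 3|L[j]| + 6 = 3(5·3^j − 3) + 6 = 5·3^{j+1} − 9 + 6 = 5·3^{j+1} − 3.
This completes the inductive step, so |L[n]| = 5·3^n − 3 for all n ≥ 0.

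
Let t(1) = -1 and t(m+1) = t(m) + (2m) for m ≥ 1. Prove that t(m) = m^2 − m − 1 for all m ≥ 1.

Base case: t(1) = -1, and 1^2 − 1 − 1 = -1.
Assume t(r) = r^2 − r − 1.
Then t(r+1) = t(r) + (2r) = (r^2 − r − 1) + (2r) = r^2 + r − 1,
and (r+1)^2 − (r+1) − 1 = r^2 + r − 1.
This completes the inductive step, so t(m) = m^2 − m − 1 for all m ≥ 1.

t(m) = m^2 − m − 1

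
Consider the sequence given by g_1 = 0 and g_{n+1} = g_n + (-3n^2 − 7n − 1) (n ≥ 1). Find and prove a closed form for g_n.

Claim: g_n = -n^3 − 2n^2 + 2n + 1.

Base case: g_1 = 0, and -1^3 − 2·1^2 + 2·1 + 1 = 0.
Assume g_m = -m^3 − 2m^2 + 2m + 1.
Then g_{m+1} = g_m + (-3m^2 − 7m − 1) = (-m^3 − 2m^2 + 2m + 1) + (-3m^2 − 7m − 1) = -m^3 − 5m^2 − 5m,
and -(m+1)^3 − 2·(m+1)^2 + 2·(m+1) + 1 = -m^3 − 5m^2 − 5m.
Hence g_n = -n^3 − 2n^2 + 2n + 1 for every n ≥ 1, by induction.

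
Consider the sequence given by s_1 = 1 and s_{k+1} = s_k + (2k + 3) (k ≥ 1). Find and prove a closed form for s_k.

Claim: s_k = k^2 + 2k − 2.

Base case: s_1 = 1, and 1^2 + 2·1 − 2 = 1.
Assume s_j = j^2 + 2j − 2.
Then s_{j+1} = s_j + (2j + 3) = (j^2 + 2j − 2) + (2j + 3) = j^2 + 4j + 1,
and (j+1)^2 + 2·(j+1) − 2 = j^2 + 4j + 1.
This completes the inductive step, so s_k = k^2 + 2k − 2 for all k ≥ 1.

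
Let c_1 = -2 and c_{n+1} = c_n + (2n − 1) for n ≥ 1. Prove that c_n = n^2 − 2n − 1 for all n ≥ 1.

Base case: c_1 = -2, and 1^2 − 2·1 − 1 = -2.
Assume c_r = r^2 − 2r − 1.
Then c_{r+1} = c_r + (2r − 1) = (r^2 − 2r − 1) + (2r − 1) = r^2 − 2,
and (r+1)^2 − 2·(r+1) − 1 = r^2 − 2.
Hence c_n = n^2 − 2n − 1 for every n ≥ 1, by induction.

c_n = n^2 − 2n − 1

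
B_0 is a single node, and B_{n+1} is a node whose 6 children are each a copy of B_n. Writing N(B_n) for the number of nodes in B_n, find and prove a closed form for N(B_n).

Claim: N(B_n) = (6^{n+1} − 1)/5.

Base case: N(B_0) = 1, and (6^{0+1} − 1)/5 = 1.
Assume N(B_r) = (6^{r+1} − 1)/5.
Then N(B_{r+1}) = 1 + 6N(B_r) = 1 + 6·(6^{r+1} − 1)/5 = 1 + (6^{r+2} − 6)/5 = (5 + 6^{r+2} − 6)/5 = (6^{r+2} − 1)/5.
So the formula holds for r+1, and by induction N(B_n) = (6^{n+1} − 1)/5 for all n ≥ 0.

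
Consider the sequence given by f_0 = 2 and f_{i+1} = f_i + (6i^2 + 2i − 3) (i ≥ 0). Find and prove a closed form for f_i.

Claim: f_i = 2i^3 − 2i^2 − 3i + 2.

Base case: f_0 = 2, and 2·0^3 − 2·0^2 − 3·0 + 2 = 2.
Assume f_j = 2j^3 − 2j^2 − 3j + 2.
Then f_{j+1} = f_j + (6j^2 + 2j − 3) = (2j^3 − 2j^2 − 3j + 2) + (6j^2 + 2j − 3) = 2j^3 + 4j^2 − j − 1,
and 2·(j+1)^3 − 2·(j+1)^2 − 3·(j+1) + 2 = 2j^3 + 4j^2 − j − 1.
Hence f_i = 2i^3 − 2i^2 − 3i + 2 for every i ≥ 0, by induction.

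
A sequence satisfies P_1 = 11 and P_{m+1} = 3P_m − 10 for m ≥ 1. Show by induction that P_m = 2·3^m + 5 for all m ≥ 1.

Base case: P_1 = 11, and 2·3^1 + 5 = 6 + 5 = 11.
Assume P_j = 2·3^j + 5 for some j ≥ 1.
Then P_{j+1} = 3P_j − 10 = 3·(2·3^j + 5) − 10 = 6·3^j + 15 − 10 = 2·3^{j+1} + 5.
Hence P_m = 2·3^m + 5 for every m ≥ 1, by induction.

P_m = 2·3^m + 5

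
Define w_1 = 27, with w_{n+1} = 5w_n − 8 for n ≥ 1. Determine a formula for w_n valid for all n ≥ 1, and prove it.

Claim: w_n = 5^{n+1} + 2.

Base case: w_1 = 27, and 5^{1+1} + 2 = 25 + 2 = 27.
Assume w_k = 5^{k+1} + 2 for some k ≥ 1.
Then w_{k+1} = 5w_k − 8 = 5·(5^{k+1} + 2) − 8 = 5^{k+2} + 10 − 8 = 5^{k+2} + 2.
This completes the inductive step, so w_n = 5^{n+1} + 2 for all n ≥ 1.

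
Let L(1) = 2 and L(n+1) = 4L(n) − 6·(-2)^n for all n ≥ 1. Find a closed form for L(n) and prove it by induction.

Claim: L(n) = 4^n + (-2)^n.

Base case: L(1) = 2, and 4^1 + (-2)^1 = 4 − 2 = 2.
Assume L(r) = 4^r + (-2)^r for some r ≥ 1.
Then L(r+1) = 4L(r) − 6·(-2)^r = 4·(4^r + (-2)^r) − 6·(-2)^r = 4^{r+1} + 4·(-2)^r − 6·(-2)^r = 4^{r+1} − 2·(-2)^r = 4^{r+1} + (-2)^{r+1}.
So the formula holds for r+1, and by induction L(n) = 4^n + (-2)^n for all n ≥ 1.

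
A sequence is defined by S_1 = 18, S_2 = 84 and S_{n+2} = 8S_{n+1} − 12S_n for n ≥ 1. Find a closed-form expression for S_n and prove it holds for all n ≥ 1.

Claim: S_n = 3·2^n + 2·6^n.

Base cases: S_1 = 18 and 3·2^1 + 2·6^1 = 18; S_2 = 84 and 3·2^2 + 2·6^2 = 84.
Assume S_j = 3·2^j + 2·6^j for all 1 ≤ j ≤ k, where k ≥ 2.
Then S_{k+1} = 8S_k − 12S_{k−1} = 8·(3·2^k + 2·6^k) − 12·(3·2^{k−1} + 2·6^{k−1}) = 3·(8·2 − 12)2^{k−1} + 2·(8·6 − 12)6^{k−1} = 12·2^{k−1} + 72·6^{k−1} = 3·2^{k+1} + 2·6^{k+1}.
This completes the inductive step, so S_n = 3·2^n + 2·6^n for all n ≥ 1.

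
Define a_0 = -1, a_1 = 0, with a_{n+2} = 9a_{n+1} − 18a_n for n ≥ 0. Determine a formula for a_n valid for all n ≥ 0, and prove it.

Claim: a_n = 6^n − 2·3^n.

Base cases: a_0 = -1 and 6^0 − 2·3^0 = -1; a_1 = 0 and 6^1 − 2·3^1 = 0.
Assume a_j = 6^j − 2·3^j for all 0 ≤ j ≤ k, where k ≥ 1.
Then a_{k+1} = 9a_k − 18a_{k−1} = 9·(6^k − 2·3^k) − 18·(6^{k−1} − 2·3^{k−1}) = (9·6 − 18)6^{k−1} − 2·(9·3 − 18)3^{k−1} = 36·6^{k−1} − 18·3^{k−1} = 6^{k+1} − 2·3^{k+1}.
By strong induction, a_n = 6^n − 2·3^n for all n ≥ 0.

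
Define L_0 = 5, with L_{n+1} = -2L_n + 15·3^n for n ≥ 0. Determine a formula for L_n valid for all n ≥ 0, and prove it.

Claim: L_n = 2·(-2)^n + 3·3^n.

Base case: L_0 = 5, and 2·(-2)^0 + 3·3^0 = 2 + 3 = 5.
Assume L_m = 2·(-2)^m + 3·3^m for some m ≥ 0.
Then L_{m+1} = -2L_m + 15·3^m = -2·(2·(-2)^m + 3·3^m) + 15·3^m = 2·(-2)^{m+1} − 6·3^m + 15·3^m = 2·(-2)^{m+1} + 9·3^m = 2·(-2)^{m+1} + 3·3^{m+1}.
This completes the inductive step, so L_n = 2·(-2)^n + 3·3^n for all n ≥ 0.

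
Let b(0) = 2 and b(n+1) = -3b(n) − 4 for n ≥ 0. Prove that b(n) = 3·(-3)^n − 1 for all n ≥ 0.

Base case: b(0) = 2, and 3·(-3)^0 − 1 = 3 − 1 = 2.
Assume b(r) = 3·(-3)^r − 1 for some r ≥ 0.
Then b(r+1) = -3b(r) − 4 = -3·(3·(-3)^r − 1) − 4 = -9·(-3)^r + 3 − 4 = 3·(-3)^{r+1} − 1.
By induction, b(n) = 3·(-3)^n − 1 for all n ≥ 0.

b(n) = 3·(-3)^n − 1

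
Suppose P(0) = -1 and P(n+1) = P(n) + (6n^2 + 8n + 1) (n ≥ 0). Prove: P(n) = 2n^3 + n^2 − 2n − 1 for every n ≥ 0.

Base case: P(0) = -1, and 2·0^3 + 0^2 − 2·0 − 1 = -1.
Assume P(r) = 2r^3 + r^2 − 2r − 1.
Then P(r+1) = P(r) + (6r^2 + 8r + 1) = (2r^3 + r^2 − 2r − 1) + (6r^2 + 8r + 1) = 2r^3 + 7r^2 + 6r,
and 2·(r+1)^3 + (r+1)^2 − 2·(r+1) − 1 = 2r^3 + 7r^2 + 6r.
By induction, P(n) = 2n^3 + n^2 − 2n − 1 for all n ≥ 0.

P(n) = 2n^3 + n^2 − 2n − 1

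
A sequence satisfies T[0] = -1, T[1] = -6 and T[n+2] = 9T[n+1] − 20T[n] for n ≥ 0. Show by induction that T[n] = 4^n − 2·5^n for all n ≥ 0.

Base cases: T[0] = -1 and 4^0 − 2·5^0 = -1; T[1] = -6 and 4^1 − 2·5^1 = -6.
Assume T[i] = 4^i − 2·5^i for all 0 ≤ i ≤ j, where j ≥ 1.
Then T[j+1] = 9T[j] − 20T[j−1] = 9·(4^j − 2·5^j) − 20·(4^{j−1} − 2·5^{j−1}) = (9·4 − 20)4^{j−1} − 2·(9·5 − 20)5^{j−1} = 16·4^{j−1} − 50·5^{j−1} = 4^{j+1} − 2·5^{j+1}.
This completes the inductive step, so T[n] = 4^n − 2·5^n for all n ≥ 0.

T[n] = 4^n − 2·5^n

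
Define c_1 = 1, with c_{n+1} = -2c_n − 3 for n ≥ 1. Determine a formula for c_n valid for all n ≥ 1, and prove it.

Claim: c_n = -(-2)^n − 1.

Base case: c_1 = 1, and -(-2)^1 − 1 = 2 − 1 = 1.
Assume c_k = -(-2)^k − 1 for some k ≥ 1.
Then c_{k+1} = -2c_k − 3 = -2·(-(-2)^k − 1) − 3 = 2·(-2)^k + 2 − 3 = -(-2)^{k+1} − 1.
So the formula holds for k+1, and by induction c_n = -(-2)^n − 1 for all n ≥ 1.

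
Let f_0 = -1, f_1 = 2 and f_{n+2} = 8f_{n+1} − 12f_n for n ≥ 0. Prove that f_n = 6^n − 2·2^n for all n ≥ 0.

Base cases: f_0 = -1 and 6^0 − 2·2^0 = -1; f_1 = 2 and 6^1 − 2·2^1 = 2.
Assume f_j = 6^j − 2·2^j for all 0 ≤ j ≤ k, where k ≥ 1.
Then f_{k+1} = 8f_k − 12f_{k−1} = 8·(6^k − 2·2^k) − 12·(6^{k−1} − 2·2^{k−1}) = (8·6 − 12)6^{k−1} − 2·(8·2 − 12)2^{k−1} = 36·6^{k−1} − 8·2^{k−1} = 6^{k+1} − 2·2^{k+1}.
By strong induction, f_n = 6^n − 2·2^n for all n ≥ 0.

f_n = 6^n − 2·2^n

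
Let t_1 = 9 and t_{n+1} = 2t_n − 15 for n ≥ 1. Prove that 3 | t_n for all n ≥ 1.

Base case: t_1 = 9 = 3·3, so 3 | t_1.
Assume 3 | t_m, so t_m = 3s for some integer s.
Then t_{m+1} = 2t_m − 15 = 2·(3s) − 15 = 3(2s − 5), so 3 | t_{m+1}.
By induction, 3 | t_n for all n ≥ 1.

3 | t_n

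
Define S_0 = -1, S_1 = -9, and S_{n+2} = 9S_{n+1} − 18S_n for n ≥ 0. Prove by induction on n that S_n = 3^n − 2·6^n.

Base cases: S_0 = -1 and 3^0 − 2·6^0 = -1; S_1 = -9 and 3^1 − 2·6^1 = -9.
Assume S_j = 3^j − 2·6^j for all 0 ≤ j ≤ m, where m ≥ 1.
Then S_{m+1} = 9S_m − 18S_{m−1} = 9·(3^m − 2·6^m) − 18·(3^{m−1} − 2·6^{m−1}) = (9·3 − 18)3^{m−1} − 2·(9·6 − 18)6^{m−1} = 9·3^{m−1} − 72·6^{m−1} = 3^{m+1} − 2·6^{m+1}.
This completes the inductive step, so S_n = 3^n − 2·6^n for all n ≥ 0.

S_n = 3^n − 2·6^n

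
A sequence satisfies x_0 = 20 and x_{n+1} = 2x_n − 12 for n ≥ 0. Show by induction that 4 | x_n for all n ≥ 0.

Base case: x_0 = 20 = 4·5, so 4 | x_0.
Assume 4 | x_j, so x_j = 4t for some integer t.
Then x_{j+1} = 2x_j − 12 = 2·(4t) − 12 = 4(2t − 3), so 4 | x_{j+1}.
So the property holds for j+1, and by induction 4 | x_n for all n ≥ 0.

4 | x_n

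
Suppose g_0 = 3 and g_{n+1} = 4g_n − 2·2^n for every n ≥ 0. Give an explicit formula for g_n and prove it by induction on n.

Claim: g_n = 2·4^n + 2^n.

Base case: g_0 = 3, and 2·4^0 + 2^0 = 2 + 1 = 3.
Assume g_r = 2·4^r + 2^r for some r ≥ 0.
Then g_{r+1} = 4g_r − 2·2^r = 4·(2·4^r + 2^r) − 2·2^r = 2·4^{r+1} + 4·2^r − 2·2^r = 2·4^{r+1} + 2·2^r = 2·4^{r+1} + 2^{r+1}.
This completes the inductive step, so g_n = 2·4^n + 2^n for all n ≥ 0.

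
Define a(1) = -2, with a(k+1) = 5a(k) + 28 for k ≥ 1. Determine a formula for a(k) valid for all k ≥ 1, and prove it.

Claim: a(k) = 5^k − 7.

Base case: a(1) = -2, and 5^1 − 7 = 5 − 7 = -2.
Assume a(r) = 5^r − 7 for some r ≥ 1.
Then a(r+1) = 5a(r) + 28 = 5·(5^r − 7) + 28 = 5^{r+1} − 35 + 28 = 5^{r+1} − 7.
So the formula holds for r+1, and by induction a(k) = 5^k − 7 for all k ≥ 1.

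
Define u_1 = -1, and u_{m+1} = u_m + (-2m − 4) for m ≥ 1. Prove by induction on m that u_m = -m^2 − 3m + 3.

Base case: u_1 = -1, and -1^2 − 3·1 + 3 = -1.
Assume u_j = -j^2 − 3j + 3.
Then u_{j+1} = u_j + (-2j − 4) = (-j^2 − 3j + 3) + (-2j − 4) = -j^2 − 5j − 1,
and -(j+1)^2 − 3·(j+1) + 3 = -j^2 − 5j − 1.
By induction, u_m = -m^2 − 3m + 3 for all m ≥ 1.

u_m = -m^2 − 3m + 3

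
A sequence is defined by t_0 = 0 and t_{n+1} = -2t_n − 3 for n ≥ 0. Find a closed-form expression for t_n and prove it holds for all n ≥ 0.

Claim: t_n = (-2)^n − 1.

Base case: t_0 = 0, and (-2)^0 − 1 = 1 − 1 = 0.
Assume t_r = (-2)^r − 1 for some r ≥ 0.
Then t_{r+1} = -2t_r − 3 = -2·((-2)^r − 1) − 3 = -2·(-2)^r + 2 − 3 = (-2)^{r+1} − 1.
This completes the inductive step, so t_n = (-2)^n − 1 for all n ≥ 0.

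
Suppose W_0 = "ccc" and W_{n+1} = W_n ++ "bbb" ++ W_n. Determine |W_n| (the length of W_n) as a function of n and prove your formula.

Claim: |W_n| = 6·2^n − 3.

Base case: |W_0| = 3, and 6·2^0 − 3 = 3.
Assume |W_m| = 6·2^m − 3.
Then |W_{m+1}| = |W_m| + 3 + |W_m| = 2|W_m| + 3 = 2(6·2^m − 3) + 3 = 6·2^{m+1} − 6 + 3 = 6·2^{m+1} − 3.
Hence |W_n| = 6·2^n − 3 for every n ≥ 0, by induction.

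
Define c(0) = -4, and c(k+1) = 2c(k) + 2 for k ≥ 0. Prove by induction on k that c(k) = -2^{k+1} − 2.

Base case: c(0) = -4, and -2^{0+1} − 2 = -2 − 2 = -4.
Assume c(m) = -2^{m+1} − 2 for some m ≥ 0.
Then c(m+1) = 2c(m) + 2 = 2·(-2^{m+1} − 2) + 2 = -2^{m+2} − 4 + 2 = -2^{m+2} − 2.
So the formula holds for m+1, and by induction c(k) = -2^{k+1} − 2 for all k ≥ 0.

c(k) = -2^{k+1} − 2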